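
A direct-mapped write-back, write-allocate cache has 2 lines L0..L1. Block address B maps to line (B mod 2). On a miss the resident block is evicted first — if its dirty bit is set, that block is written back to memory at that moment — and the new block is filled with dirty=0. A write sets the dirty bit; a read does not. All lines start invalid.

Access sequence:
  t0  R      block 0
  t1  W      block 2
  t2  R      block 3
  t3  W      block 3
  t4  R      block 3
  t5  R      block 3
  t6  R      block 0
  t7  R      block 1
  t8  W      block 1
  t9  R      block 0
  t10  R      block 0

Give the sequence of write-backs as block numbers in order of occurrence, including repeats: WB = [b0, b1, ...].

0: R B0 → L0 miss [-]
1: W B2 → L0 miss [D]
2: R B3 → L1 miss [-]
3: W B3 → L1 hit [D]
4: R B3 → L1 hit [D]
5: R B3 → L1 hit [D]
6: R B0 → L0 miss wb→B2 [-]
7: R B1 → L1 miss wb→B3 [-]
8: W B1 → L1 hit [D]
9: R B0 → L0 hit [-]
10: R B0 → L0 hit [-]

WB = [2, 3]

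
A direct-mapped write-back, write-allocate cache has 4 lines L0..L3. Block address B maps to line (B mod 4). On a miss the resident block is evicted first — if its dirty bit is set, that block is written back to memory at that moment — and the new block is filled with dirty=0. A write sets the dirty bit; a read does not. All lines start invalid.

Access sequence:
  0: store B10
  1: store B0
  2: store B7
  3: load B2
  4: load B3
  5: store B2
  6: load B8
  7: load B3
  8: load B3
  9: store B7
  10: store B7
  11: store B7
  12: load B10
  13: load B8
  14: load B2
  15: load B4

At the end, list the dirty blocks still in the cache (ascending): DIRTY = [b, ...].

0: W B10 -> L2 miss  d=D]
1: W B0 -> L0 miss  d=D]
2: W B7 -> L3 miss  d=D]
3: R B2 -> L2 miss wb->B10  d=-]
4: R B3 -> L3 miss wb->B7  d=-]
5: W B2 -> L2 hit  d=D]
6: R B8 -> L0 miss wb->B0  d=-]
7: R B3 -> L3 hit  d=-]
8: R B3 -> L3 hit  d=-]
9: W B7 -> L3 miss  d=D]
10: W B7 -> L3 hit  d=D]
11: W B7 -> L3 hit  d=D]
12: R B10 -> L2 miss wb->B2  d=-]
13: R B8 -> L0 hit  d=-]
14: R B2 -> L2 miss  d=-]
15: R B4 -> L0 miss  d=-]

DIRTY = [7]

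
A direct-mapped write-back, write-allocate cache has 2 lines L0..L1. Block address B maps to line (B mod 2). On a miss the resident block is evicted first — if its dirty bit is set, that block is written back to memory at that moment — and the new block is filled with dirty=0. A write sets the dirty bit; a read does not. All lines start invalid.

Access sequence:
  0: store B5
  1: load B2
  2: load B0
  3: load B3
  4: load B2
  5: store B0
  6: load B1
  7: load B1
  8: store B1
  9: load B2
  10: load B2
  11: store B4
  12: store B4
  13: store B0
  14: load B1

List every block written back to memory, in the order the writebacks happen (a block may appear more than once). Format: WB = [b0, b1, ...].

0: W B5 -> L1 miss  d=D]
1: R B2 -> L0 miss  d=-]
2: R B0 -> L0 miss  d=-]
3: R B3 -> L1 miss wb->B5  d=-]
4: R B2 -> L0 miss  d=-]
5: W B0 -> L0 miss  d=D]
6: R B1 -> L1 miss  d=-]
7: R B1 -> L1 hit  d=-]
8: W B1 -> L1 hit  d=D]
9: R B2 -> L0 miss wb->B0  d=-]
10: R B2 -> L0 hit  d=-]
11: W B4 -> L0 miss  d=D]
12: W B4 -> L0 hit  d=D]
13: W B0 -> L0 miss wb->B4  d=D]
14: R B1 -> L1 hit  d=D]

WB = [5, 0, 4]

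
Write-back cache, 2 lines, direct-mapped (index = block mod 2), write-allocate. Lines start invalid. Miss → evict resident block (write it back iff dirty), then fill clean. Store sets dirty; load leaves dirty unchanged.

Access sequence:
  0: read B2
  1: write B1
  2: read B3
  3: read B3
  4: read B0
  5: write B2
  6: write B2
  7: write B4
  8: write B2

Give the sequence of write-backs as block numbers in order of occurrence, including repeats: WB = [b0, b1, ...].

WB = [1, 2, 4]

  0 | R B2 → L0 miss [-]
  1 | W B1 → L1 miss [D]
  2 | R B3 → L1 miss wb→B1 [-]
  3 | R B3 → L1 hit [-]
  4 | R B0 → L0 miss [-]
  5 | W B2 → L0 miss [D]
  6 | W B2 → L0 hit [D]
  7 | W B4 → L0 miss wb→B2 [D]
  8 | W B2 → L0 miss wb→B4 [D]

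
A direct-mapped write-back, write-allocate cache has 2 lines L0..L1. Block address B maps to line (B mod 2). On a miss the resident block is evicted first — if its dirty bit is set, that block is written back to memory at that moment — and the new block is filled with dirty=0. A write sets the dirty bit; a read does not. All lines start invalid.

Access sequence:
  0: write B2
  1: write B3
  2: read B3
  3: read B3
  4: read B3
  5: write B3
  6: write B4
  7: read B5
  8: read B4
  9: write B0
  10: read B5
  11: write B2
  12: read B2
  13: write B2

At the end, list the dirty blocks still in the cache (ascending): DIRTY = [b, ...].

0: W B2 -> L0 miss  d=D]
1: W B3 -> L1 miss  d=D]
2: R B3 -> L1 hit  d=D]
3: R B3 -> L1 hit  d=D]
4: R B3 -> L1 hit  d=D]
5: W B3 -> L1 hit  d=D]
6: W B4 -> L0 miss wb->B2  d=D]
7: R B5 -> L1 miss wb->B3  d=-]
8: R B4 -> L0 hit  d=D]
9: W B0 -> L0 miss wb->B4  d=D]
10: R B5 -> L1 hit  d=-]
11: W B2 -> L0 miss wb->B0  d=D]
12: R B2 -> L0 hit  d=D]
13: W B2 -> L0 hit  d=D]

DIRTY = [2]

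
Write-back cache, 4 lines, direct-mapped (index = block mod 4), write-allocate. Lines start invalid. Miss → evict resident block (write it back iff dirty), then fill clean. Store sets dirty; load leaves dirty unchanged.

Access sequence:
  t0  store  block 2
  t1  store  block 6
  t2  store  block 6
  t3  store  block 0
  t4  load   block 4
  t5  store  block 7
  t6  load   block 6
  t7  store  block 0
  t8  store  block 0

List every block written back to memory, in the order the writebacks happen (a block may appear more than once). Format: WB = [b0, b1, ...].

0: W B2 -> L2 miss  d=D]
1: W B6 -> L2 miss wb->B2  d=D]
2: W B6 -> L2 hit  d=D]
3: W B0 -> L0 miss  d=D]
4: R B4 -> L0 miss wb->B0  d=-]
5: W B7 -> L3 miss  d=D]
6: R B6 -> L2 hit  d=D]
7: W B0 -> L0 miss  d=D]
8: W B0 -> L0 hit  d=D]

WB = [2, 0]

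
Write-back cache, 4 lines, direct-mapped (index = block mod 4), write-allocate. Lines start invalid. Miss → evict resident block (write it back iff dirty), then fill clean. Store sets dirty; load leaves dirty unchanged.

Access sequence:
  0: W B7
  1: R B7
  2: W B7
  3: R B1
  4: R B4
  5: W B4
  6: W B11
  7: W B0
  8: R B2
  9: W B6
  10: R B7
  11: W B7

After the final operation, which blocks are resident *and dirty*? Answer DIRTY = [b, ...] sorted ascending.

0: W B7 → L3 miss [D]
1: R B7 → L3 hit [D]
2: W B7 → L3 hit [D]
3: R B1 → L1 miss [-]
4: R B4 → L0 miss [-]
5: W B4 → L0 hit [D]
6: W B11 → L3 miss wb→B7 [D]
7: W B0 → L0 miss wb→B4 [D]
8: R B2 → L2 miss [-]
9: W B6 → L2 miss [D]
10: R B7 → L3 miss wb→B11 [-]
11: W B7 → L3 hit [D]

DIRTY = [0, 6, 7]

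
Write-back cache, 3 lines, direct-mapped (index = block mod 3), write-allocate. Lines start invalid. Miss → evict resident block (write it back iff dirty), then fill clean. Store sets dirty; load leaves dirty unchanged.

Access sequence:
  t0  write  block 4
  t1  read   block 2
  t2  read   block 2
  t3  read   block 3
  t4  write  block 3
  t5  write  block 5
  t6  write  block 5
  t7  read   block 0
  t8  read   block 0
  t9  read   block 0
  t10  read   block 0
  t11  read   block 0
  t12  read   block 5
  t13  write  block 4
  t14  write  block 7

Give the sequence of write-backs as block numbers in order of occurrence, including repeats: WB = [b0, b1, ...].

WB = [3, 4]

0: W B4 -> L1 miss  d=D]
1: R B2 -> L2 miss  d=-]
2: R B2 -> L2 hit  d=-]
3: R B3 -> L0 miss  d=-]
4: W B3 -> L0 hit  d=D]
5: W B5 -> L2 miss  d=D]
6: W B5 -> L2 hit  d=D]
7: R B0 -> L0 miss wb->B3  d=-]
8: R B0 -> L0 hit  d=-]
9: R B0 -> L0 hit  d=-]
10: R B0 -> L0 hit  d=-]
11: R B0 -> L0 hit  d=-]
12: R B5 -> L2 hit  d=D]
13: W B4 -> L1 hit  d=D]
14: W B7 -> L1 miss wb->B4  d=D]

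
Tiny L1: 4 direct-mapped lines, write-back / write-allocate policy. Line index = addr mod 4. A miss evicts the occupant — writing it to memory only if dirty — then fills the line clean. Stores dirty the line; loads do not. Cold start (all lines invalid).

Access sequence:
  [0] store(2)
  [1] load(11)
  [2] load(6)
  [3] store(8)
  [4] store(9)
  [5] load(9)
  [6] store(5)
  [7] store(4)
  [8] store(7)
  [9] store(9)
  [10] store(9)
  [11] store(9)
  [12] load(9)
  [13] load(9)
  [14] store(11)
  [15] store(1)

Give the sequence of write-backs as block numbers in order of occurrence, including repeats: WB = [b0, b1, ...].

0: W B2 → L2 miss [D]
1: R B11 → L3 miss [-]
2: R B6 → L2 miss wb→B2 [-]
3: W B8 → L0 miss [D]
4: W B9 → L1 miss [D]
5: R B9 → L1 hit [D]
6: W B5 → L1 miss wb→B9 [D]
7: W B4 → L0 miss wb→B8 [D]
8: W B7 → L3 miss [D]
9: W B9 → L1 miss wb→B5 [D]
10: W B9 → L1 hit [D]
11: W B9 → L1 hit [D]
12: R B9 → L1 hit [D]
13: R B9 → L1 hit [D]
14: W B11 → L3 miss wb→B7 [D]
15: W B1 → L1 miss wb→B9 [D]

WB = [2, 9, 8, 5, 7, 9]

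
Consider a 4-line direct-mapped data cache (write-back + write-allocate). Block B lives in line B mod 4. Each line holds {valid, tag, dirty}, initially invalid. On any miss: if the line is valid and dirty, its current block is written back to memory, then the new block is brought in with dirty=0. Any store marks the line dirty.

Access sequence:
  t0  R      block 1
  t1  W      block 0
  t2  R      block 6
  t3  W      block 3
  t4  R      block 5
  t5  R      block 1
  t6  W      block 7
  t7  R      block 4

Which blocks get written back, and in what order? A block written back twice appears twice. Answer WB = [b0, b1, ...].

0: R B1 → L1 miss [-]
1: W B0 → L0 miss [D]
2: R B6 → L2 miss [-]
3: W B3 → L3 miss [D]
4: R B5 → L1 miss [-]
5: R B1 → L1 miss [-]
6: W B7 → L3 miss wb→B3 [D]
7: R B4 → L0 miss wb→B0 [-]

WB = [3, 0]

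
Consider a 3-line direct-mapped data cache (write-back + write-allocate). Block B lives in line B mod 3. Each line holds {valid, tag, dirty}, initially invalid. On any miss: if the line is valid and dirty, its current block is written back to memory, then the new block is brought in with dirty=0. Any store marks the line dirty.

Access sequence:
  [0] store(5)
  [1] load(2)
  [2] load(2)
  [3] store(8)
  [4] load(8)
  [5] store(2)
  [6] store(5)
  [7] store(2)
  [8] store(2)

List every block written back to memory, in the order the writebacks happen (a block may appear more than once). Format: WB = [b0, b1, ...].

  0 | W B5 → L2 miss [D]
  1 | R B2 → L2 miss wb→B5 [-]
  2 | R B2 → L2 hit [-]
  3 | W B8 → L2 miss [D]
  4 | R B8 → L2 hit [D]
  5 | W B2 → L2 miss wb→B8 [D]
  6 | W B5 → L2 miss wb→B2 [D]
  7 | W B2 → L2 miss wb→B5 [D]
  8 | W B2 → L2 hit [D]

WB = [5, 8, 2, 5]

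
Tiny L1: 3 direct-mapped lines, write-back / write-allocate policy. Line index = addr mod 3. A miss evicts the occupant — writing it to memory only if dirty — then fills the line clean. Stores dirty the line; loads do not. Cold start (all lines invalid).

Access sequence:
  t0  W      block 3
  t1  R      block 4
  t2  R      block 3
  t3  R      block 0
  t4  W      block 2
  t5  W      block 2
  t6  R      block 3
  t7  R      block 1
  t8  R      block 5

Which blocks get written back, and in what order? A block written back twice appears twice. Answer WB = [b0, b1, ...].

WB = [3, 2]

0: W B3 → L0 miss [D]
1: R B4 → L1 miss [-]
2: R B3 → L0 hit [D]
3: R B0 → L0 miss wb→B3 [-]
4: W B2 → L2 miss [D]
5: W B2 → L2 hit [D]
6: R B3 → L0 miss [-]
7: R B1 → L1 miss [-]
8: R B5 → L2 miss wb→B2 [-]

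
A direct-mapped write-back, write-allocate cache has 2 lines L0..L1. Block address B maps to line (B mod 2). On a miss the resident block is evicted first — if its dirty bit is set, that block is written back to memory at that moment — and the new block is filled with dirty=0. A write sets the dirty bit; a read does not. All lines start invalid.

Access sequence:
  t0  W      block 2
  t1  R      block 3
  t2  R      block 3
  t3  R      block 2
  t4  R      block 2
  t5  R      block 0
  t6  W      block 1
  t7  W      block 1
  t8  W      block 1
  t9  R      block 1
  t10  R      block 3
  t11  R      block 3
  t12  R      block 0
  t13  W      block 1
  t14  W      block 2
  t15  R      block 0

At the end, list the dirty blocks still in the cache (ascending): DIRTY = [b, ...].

0: W B2 → L0 miss [D]
1: R B3 → L1 miss [-]
2: R B3 → L1 hit [-]
3: R B2 → L0 hit [D]
4: R B2 → L0 hit [D]
5: R B0 → L0 miss wb→B2 [-]
6: W B1 → L1 miss [D]
7: W B1 → L1 hit [D]
8: W B1 → L1 hit [D]
9: R B1 → L1 hit [D]
10: R B3 → L1 miss wb→B1 [-]
11: R B3 → L1 hit [-]
12: R B0 → L0 hit [-]
13: W B1 → L1 miss [D]
14: W B2 → L0 miss [D]
15: R B0 → L0 miss wb→B2 [-]

DIRTY = [1]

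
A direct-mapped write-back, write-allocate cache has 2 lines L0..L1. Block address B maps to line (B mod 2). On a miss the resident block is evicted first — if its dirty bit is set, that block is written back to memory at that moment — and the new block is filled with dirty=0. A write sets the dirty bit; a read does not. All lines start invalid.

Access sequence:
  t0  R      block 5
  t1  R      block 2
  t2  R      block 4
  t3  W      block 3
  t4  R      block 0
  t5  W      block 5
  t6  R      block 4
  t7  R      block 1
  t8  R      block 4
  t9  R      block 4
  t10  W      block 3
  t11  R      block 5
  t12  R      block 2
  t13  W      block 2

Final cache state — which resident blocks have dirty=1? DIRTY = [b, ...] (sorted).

DIRTY = [2]

0: R B5 -> L1 miss  d=-]
1: R B2 -> L0 miss  d=-]
2: R B4 -> L0 miss  d=-]
3: W B3 -> L1 miss  d=D]
4: R B0 -> L0 miss  d=-]
5: W B5 -> L1 miss wb->B3  d=D]
6: R B4 -> L0 miss  d=-]
7: R B1 -> L1 miss wb->B5  d=-]
8: R B4 -> L0 hit  d=-]
9: R B4 -> L0 hit  d=-]
10: W B3 -> L1 miss  d=D]
11: R B5 -> L1 miss wb->B3  d=-]
12: R B2 -> L0 miss  d=-]
13: W B2 -> L0 hit  d=D]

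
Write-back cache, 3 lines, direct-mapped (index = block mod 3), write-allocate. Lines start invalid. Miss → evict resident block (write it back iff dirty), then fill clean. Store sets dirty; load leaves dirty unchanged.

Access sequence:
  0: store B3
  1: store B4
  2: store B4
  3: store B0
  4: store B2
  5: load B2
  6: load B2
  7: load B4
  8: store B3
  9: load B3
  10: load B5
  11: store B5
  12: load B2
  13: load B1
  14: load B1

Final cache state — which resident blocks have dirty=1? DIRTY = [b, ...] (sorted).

0: W B3 → L0 miss [D]
1: W B4 → L1 miss [D]
2: W B4 → L1 hit [D]
3: W B0 → L0 miss wb→B3 [D]
4: W B2 → L2 miss [D]
5: R B2 → L2 hit [D]
6: R B2 → L2 hit [D]
7: R B4 → L1 hit [D]
8: W B3 → L0 miss wb→B0 [D]
9: R B3 → L0 hit [D]
10: R B5 → L2 miss wb→B2 [-]
11: W B5 → L2 hit [D]
12: R B2 → L2 miss wb→B5 [-]
13: R B1 → L1 miss wb→B4 [-]
14: R B1 → L1 hit [-]

DIRTY = [3]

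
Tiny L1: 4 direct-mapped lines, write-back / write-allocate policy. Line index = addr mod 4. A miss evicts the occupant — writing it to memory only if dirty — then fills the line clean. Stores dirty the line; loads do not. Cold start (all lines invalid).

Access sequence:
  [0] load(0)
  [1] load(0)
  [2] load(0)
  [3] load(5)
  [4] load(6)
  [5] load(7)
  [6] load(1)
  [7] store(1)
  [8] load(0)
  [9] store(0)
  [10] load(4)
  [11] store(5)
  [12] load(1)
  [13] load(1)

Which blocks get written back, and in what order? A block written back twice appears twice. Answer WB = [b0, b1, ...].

0: R B0 -> L0 miss  d=-]
1: R B0 -> L0 hit  d=-]
2: R B0 -> L0 hit  d=-]
3: R B5 -> L1 miss  d=-]
4: R B6 -> L2 miss  d=-]
5: R B7 -> L3 miss  d=-]
6: R B1 -> L1 miss  d=-]
7: W B1 -> L1 hit  d=D]
8: R B0 -> L0 hit  d=-]
9: W B0 -> L0 hit  d=D]
10: R B4 -> L0 miss wb->B0  d=-]
11: W B5 -> L1 miss wb->B1  d=D]
12: R B1 -> L1 miss wb->B5  d=-]
13: R B1 -> L1 hit  d=-]

WB = [0, 1, 5]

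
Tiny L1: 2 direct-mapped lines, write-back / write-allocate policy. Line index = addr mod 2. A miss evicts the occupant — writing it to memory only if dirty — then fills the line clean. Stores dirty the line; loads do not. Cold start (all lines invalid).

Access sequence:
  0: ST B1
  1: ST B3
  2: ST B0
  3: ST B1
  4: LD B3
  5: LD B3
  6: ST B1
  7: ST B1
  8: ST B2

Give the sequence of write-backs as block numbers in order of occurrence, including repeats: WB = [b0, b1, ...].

WB = [1, 3, 1, 0]

0: W B1 -> L1 miss  d=D]
1: W B3 -> L1 miss wb->B1  d=D]
2: W B0 -> L0 miss  d=D]
3: W B1 -> L1 miss wb->B3  d=D]
4: R B3 -> L1 miss wb->B1  d=-]
5: R B3 -> L1 hit  d=-]
6: W B1 -> L1 miss  d=D]
7: W B1 -> L1 hit  d=D]
8: W B2 -> L0 miss wb->B0  d=D]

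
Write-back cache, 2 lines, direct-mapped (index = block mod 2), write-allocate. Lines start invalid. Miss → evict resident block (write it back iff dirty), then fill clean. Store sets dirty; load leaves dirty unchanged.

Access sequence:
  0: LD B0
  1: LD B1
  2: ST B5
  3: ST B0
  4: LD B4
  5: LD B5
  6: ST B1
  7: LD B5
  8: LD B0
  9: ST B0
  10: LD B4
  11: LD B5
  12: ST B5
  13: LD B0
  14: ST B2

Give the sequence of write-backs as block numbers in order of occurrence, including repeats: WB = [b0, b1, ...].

0: R B0 → L0 miss [-]
1: R B1 → L1 miss [-]
2: W B5 → L1 miss [D]
3: W B0 → L0 hit [D]
4: R B4 → L0 miss wb→B0 [-]
5: R B5 → L1 hit [D]
6: W B1 → L1 miss wb→B5 [D]
7: R B5 → L1 miss wb→B1 [-]
8: R B0 → L0 miss [-]
9: W B0 → L0 hit [D]
10: R B4 → L0 miss wb→B0 [-]
11: R B5 → L1 hit [-]
12: W B5 → L1 hit [D]
13: R B0 → L0 miss [-]
14: W B2 → L0 miss [D]

WB = [0, 5, 1, 0]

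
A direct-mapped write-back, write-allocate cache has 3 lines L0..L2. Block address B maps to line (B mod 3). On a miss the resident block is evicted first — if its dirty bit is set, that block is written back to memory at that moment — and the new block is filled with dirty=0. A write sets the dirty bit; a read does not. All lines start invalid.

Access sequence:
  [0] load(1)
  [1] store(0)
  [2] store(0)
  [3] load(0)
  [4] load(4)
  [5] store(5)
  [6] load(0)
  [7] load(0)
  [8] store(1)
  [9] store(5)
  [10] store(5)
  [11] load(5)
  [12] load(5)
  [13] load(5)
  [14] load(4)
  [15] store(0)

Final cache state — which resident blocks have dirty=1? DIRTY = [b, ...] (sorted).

  0 | R B1 → L1 miss [-]
  1 | W B0 → L0 miss [D]
  2 | W B0 → L0 hit [D]
  3 | R B0 → L0 hit [D]
  4 | R B4 → L1 miss [-]
  5 | W B5 → L2 miss [D]
  6 | R B0 → L0 hit [D]
  7 | R B0 → L0 hit [D]
  8 | W B1 → L1 miss [D]
  9 | W B5 → L2 hit [D]
  10 | W B5 → L2 hit [D]
  11 | R B5 → L2 hit [D]
  12 | R B5 → L2 hit [D]
  13 | R B5 → L2 hit [D]
  14 | R B4 → L1 miss wb→B1 [-]
  15 | W B0 → L0 hit [D]

DIRTY = [0, 5]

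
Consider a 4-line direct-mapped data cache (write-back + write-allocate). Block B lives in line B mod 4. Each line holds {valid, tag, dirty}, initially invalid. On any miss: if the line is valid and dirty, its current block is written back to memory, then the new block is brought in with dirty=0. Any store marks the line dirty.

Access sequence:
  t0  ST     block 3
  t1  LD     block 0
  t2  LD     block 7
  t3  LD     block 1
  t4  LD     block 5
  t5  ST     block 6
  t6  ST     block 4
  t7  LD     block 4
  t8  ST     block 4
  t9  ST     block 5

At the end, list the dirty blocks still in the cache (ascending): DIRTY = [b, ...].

DIRTY = [4, 5, 6]

0: W B3 → L3 miss [D]
1: R B0 → L0 miss [-]
2: R B7 → L3 miss wb→B3 [-]
3: R B1 → L1 miss [-]
4: R B5 → L1 miss [-]
5: W B6 → L2 miss [D]
6: W B4 → L0 miss [D]
7: R B4 → L0 hit [D]
8: W B4 → L0 hit [D]
9: W B5 → L1 hit [D]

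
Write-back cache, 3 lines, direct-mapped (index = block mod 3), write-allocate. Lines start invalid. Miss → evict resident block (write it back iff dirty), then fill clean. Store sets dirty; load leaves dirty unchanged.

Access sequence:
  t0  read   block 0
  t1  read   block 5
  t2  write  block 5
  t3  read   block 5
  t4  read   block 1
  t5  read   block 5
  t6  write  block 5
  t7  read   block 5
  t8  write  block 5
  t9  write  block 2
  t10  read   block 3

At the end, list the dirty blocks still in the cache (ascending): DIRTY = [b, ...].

DIRTY = [2]

0: R B0 -> L0 miss  d=-]
1: R B5 -> L2 miss  d=-]
2: W B5 -> L2 hit  d=D]
3: R B5 -> L2 hit  d=D]
4: R B1 -> L1 miss  d=-]
5: R B5 -> L2 hit  d=D]
6: W B5 -> L2 hit  d=D]
7: R B5 -> L2 hit  d=D]
8: W B5 -> L2 hit  d=D]
9: W B2 -> L2 miss wb->B5  d=D]
10: R B3 -> L0 miss  d=-]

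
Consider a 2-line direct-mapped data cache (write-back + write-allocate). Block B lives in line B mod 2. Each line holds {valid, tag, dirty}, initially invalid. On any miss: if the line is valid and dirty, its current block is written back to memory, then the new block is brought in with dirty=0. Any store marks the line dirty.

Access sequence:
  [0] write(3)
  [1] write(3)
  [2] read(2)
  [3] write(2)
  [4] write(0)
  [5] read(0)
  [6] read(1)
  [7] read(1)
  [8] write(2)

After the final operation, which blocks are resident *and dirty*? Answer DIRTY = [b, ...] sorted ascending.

DIRTY = [2]

0: W B3 → L1 miss [D]
1: W B3 → L1 hit [D]
2: R B2 → L0 miss [-]
3: W B2 → L0 hit [D]
4: W B0 → L0 miss wb→B2 [D]
5: R B0 → L0 hit [D]
6: R B1 → L1 miss wb→B3 [-]
7: R B1 → L1 hit [-]
8: W B2 → L0 miss wb→B0 [D]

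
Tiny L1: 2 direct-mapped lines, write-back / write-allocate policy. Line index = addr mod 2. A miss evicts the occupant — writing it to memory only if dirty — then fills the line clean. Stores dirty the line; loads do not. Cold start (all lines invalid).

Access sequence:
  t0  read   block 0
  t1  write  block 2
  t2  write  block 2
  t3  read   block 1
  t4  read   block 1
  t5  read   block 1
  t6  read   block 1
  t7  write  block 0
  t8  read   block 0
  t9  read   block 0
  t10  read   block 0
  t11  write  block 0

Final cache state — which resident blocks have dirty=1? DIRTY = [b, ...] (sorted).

DIRTY = [0]

0: R B0 -> L0 miss  d=-]
1: W B2 -> L0 miss  d=D]
2: W B2 -> L0 hit  d=D]
3: R B1 -> L1 miss  d=-]
4: R B1 -> L1 hit  d=-]
5: R B1 -> L1 hit  d=-]
6: R B1 -> L1 hit  d=-]
7: W B0 -> L0 miss wb->B2  d=D]
8: R B0 -> L0 hit  d=D]
9: R B0 -> L0 hit  d=D]
10: R B0 -> L0 hit  d=D]
11: W B0 -> L0 hit  d=D]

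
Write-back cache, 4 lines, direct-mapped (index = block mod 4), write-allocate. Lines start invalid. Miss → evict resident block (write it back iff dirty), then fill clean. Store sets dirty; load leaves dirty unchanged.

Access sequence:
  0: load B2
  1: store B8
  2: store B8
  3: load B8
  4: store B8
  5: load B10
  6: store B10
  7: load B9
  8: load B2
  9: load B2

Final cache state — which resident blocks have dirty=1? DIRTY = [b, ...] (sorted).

DIRTY = [8]

  0 | R B2 → L2 miss [-]
  1 | W B8 → L0 miss [D]
  2 | W B8 → L0 hit [D]
  3 | R B8 → L0 hit [D]
  4 | W B8 → L0 hit [D]
  5 | R B10 → L2 miss [-]
  6 | W B10 → L2 hit [D]
  7 | R B9 → L1 miss [-]
  8 | R B2 → L2 miss wb→B10 [-]
  9 | R B2 → L2 hit [-]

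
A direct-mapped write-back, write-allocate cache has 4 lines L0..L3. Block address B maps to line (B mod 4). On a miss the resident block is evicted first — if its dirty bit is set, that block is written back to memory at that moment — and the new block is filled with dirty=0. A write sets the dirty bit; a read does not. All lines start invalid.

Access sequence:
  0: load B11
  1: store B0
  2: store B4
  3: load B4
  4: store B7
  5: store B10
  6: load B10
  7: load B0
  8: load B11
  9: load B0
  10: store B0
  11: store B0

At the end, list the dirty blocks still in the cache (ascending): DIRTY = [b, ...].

DIRTY = [0, 10]

0: R B11 → L3 miss [-]
1: W B0 → L0 miss [D]
2: W B4 → L0 miss wb→B0 [D]
3: R B4 → L0 hit [D]
4: W B7 → L3 miss [D]
5: W B10 → L2 miss [D]
6: R B10 → L2 hit [D]
7: R B0 → L0 miss wb→B4 [-]
8: R B11 → L3 miss wb→B7 [-]
9: R B0 → L0 hit [-]
10: W B0 → L0 hit [D]
11: W B0 → L0 hit [D]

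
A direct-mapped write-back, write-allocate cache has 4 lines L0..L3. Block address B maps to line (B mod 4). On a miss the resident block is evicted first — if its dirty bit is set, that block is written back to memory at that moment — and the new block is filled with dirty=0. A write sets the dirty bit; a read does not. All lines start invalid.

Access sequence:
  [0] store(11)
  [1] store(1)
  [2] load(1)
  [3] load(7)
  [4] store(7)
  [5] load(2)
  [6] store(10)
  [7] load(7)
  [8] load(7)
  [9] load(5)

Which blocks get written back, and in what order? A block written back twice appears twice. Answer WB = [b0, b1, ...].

WB = [11, 1]

  0 | W B11 → L3 miss [D]
  1 | W B1 → L1 miss [D]
  2 | R B1 → L1 hit [D]
  3 | R B7 → L3 miss wb→B11 [-]
  4 | W B7 → L3 hit [D]
  5 | R B2 → L2 miss [-]
  6 | W B10 → L2 miss [D]
  7 | R B7 → L3 hit [D]
  8 | R B7 → L3 hit [D]
  9 | R B5 → L1 miss wb→B1 [-]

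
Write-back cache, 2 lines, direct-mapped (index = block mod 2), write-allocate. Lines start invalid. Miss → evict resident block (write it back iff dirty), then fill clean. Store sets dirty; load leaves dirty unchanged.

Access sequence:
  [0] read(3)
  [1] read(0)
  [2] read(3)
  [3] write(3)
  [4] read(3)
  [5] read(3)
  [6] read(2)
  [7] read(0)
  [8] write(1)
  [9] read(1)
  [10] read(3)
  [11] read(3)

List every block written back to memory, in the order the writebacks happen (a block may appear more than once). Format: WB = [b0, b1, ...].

  0 | R B3 → L1 miss [-]
  1 | R B0 → L0 miss [-]
  2 | R B3 → L1 hit [-]
  3 | W B3 → L1 hit [D]
  4 | R B3 → L1 hit [D]
  5 | R B3 → L1 hit [D]
  6 | R B2 → L0 miss [-]
  7 | R B0 → L0 miss [-]
  8 | W B1 → L1 miss wb→B3 [D]
  9 | R B1 → L1 hit [D]
  10 | R B3 → L1 miss wb→B1 [-]
  11 | R B3 → L1 hit [-]

WB = [3, 1]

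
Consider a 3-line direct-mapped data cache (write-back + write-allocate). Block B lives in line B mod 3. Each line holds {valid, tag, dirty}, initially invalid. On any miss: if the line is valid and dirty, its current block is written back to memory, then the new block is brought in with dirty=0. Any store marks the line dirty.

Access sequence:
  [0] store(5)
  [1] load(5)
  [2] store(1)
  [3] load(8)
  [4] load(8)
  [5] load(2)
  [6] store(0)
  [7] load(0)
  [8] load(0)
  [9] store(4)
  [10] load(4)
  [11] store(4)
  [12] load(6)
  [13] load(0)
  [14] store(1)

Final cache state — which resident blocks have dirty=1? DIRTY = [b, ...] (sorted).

DIRTY = [1]

0: W B5 -> L2 miss  d=D]
1: R B5 -> L2 hit  d=D]
2: W B1 -> L1 miss  d=D]
3: R B8 -> L2 miss wb->B5  d=-]
4: R B8 -> L2 hit  d=-]
5: R B2 -> L2 miss  d=-]
6: W B0 -> L0 miss  d=D]
7: R B0 -> L0 hit  d=D]
8: R B0 -> L0 hit  d=D]
9: W B4 -> L1 miss wb->B1  d=D]
10: R B4 -> L1 hit  d=D]
11: W B4 -> L1 hit  d=D]
12: R B6 -> L0 miss wb->B0  d=-]
13: R B0 -> L0 miss  d=-]
14: W B1 -> L1 miss wb->B4  d=D]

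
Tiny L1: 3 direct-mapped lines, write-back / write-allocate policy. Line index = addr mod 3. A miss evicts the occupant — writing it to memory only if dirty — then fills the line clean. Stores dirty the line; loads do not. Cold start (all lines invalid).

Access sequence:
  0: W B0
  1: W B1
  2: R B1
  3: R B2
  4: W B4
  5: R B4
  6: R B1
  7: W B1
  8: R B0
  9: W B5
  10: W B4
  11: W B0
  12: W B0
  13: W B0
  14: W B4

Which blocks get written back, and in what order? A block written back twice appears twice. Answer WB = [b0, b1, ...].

  0 | W B0 → L0 miss [D]
  1 | W B1 → L1 miss [D]
  2 | R B1 → L1 hit [D]
  3 | R B2 → L2 miss [-]
  4 | W B4 → L1 miss wb→B1 [D]
  5 | R B4 → L1 hit [D]
  6 | R B1 → L1 miss wb→B4 [-]
  7 | W B1 → L1 hit [D]
  8 | R B0 → L0 hit [D]
  9 | W B5 → L2 miss [D]
  10 | W B4 → L1 miss wb→B1 [D]
  11 | W B0 → L0 hit [D]
  12 | W B0 → L0 hit [D]
  13 | W B0 → L0 hit [D]
  14 | W B4 → L1 hit [D]

WB = [1, 4, 1]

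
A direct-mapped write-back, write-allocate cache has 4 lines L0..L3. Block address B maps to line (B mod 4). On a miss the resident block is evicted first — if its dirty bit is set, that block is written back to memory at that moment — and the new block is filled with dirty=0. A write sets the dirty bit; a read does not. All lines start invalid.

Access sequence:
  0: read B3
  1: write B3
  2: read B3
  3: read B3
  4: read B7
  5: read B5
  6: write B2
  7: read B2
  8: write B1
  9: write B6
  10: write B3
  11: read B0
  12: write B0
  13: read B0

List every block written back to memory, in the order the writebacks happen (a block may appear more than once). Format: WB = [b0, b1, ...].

0: R B3 -> L3 miss  d=-]
1: W B3 -> L3 hit  d=D]
2: R B3 -> L3 hit  d=D]
3: R B3 -> L3 hit  d=D]
4: R B7 -> L3 miss wb->B3  d=-]
5: R B5 -> L1 miss  d=-]
6: W B2 -> L2 miss  d=D]
7: R B2 -> L2 hit  d=D]
8: W B1 -> L1 miss  d=D]
9: W B6 -> L2 miss wb->B2  d=D]
10: W B3 -> L3 miss  d=D]
11: R B0 -> L0 miss  d=-]
12: W B0 -> L0 hit  d=D]
13: R B0 -> L0 hit  d=D]

WB = [3, 2]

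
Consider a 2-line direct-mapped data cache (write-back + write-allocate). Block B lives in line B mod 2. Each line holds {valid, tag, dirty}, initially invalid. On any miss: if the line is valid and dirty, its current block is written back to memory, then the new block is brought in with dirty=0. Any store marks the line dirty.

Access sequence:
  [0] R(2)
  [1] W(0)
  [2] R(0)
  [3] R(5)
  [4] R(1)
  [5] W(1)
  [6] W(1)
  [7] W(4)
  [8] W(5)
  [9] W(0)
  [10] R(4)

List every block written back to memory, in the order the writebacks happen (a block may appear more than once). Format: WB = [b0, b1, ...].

WB = [0, 1, 4, 0]

0: R B2 → L0 miss [-]
1: W B0 → L0 miss [D]
2: R B0 → L0 hit [D]
3: R B5 → L1 miss [-]
4: R B1 → L1 miss [-]
5: W B1 → L1 hit [D]
6: W B1 → L1 hit [D]
7: W B4 → L0 miss wb→B0 [D]
8: W B5 → L1 miss wb→B1 [D]
9: W B0 → L0 miss wb→B4 [D]
10: R B4 → L0 miss wb→B0 [-]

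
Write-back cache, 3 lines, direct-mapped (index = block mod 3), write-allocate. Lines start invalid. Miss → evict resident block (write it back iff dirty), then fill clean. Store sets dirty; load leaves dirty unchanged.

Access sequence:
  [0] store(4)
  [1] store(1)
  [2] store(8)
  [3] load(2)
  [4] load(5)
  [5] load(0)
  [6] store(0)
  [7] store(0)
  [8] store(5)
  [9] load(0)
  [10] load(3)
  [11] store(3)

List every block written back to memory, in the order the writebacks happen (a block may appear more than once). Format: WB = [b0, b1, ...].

0: W B4 → L1 miss [D]
1: W B1 → L1 miss wb→B4 [D]
2: W B8 → L2 miss [D]
3: R B2 → L2 miss wb→B8 [-]
4: R B5 → L2 miss [-]
5: R B0 → L0 miss [-]
6: W B0 → L0 hit [D]
7: W B0 → L0 hit [D]
8: W B5 → L2 hit [D]
9: R B0 → L0 hit [D]
10: R B3 → L0 miss wb→B0 [-]
11: W B3 → L0 hit [D]

WB = [4, 8, 0]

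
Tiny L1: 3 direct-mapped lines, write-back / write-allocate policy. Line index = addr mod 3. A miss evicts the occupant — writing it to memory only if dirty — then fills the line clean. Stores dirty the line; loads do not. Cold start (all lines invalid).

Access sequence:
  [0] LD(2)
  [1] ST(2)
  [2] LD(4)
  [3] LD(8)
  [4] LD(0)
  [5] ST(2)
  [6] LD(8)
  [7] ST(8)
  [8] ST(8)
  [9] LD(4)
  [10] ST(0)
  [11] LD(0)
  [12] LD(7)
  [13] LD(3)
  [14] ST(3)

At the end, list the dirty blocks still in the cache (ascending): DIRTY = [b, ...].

0: R B2 → L2 miss [-]
1: W B2 → L2 hit [D]
2: R B4 → L1 miss [-]
3: R B8 → L2 miss wb→B2 [-]
4: R B0 → L0 miss [-]
5: W B2 → L2 miss [D]
6: R B8 → L2 miss wb→B2 [-]
7: W B8 → L2 hit [D]
8: W B8 → L2 hit [D]
9: R B4 → L1 hit [-]
10: W B0 → L0 hit [D]
11: R B0 → L0 hit [D]
12: R B7 → L1 miss [-]
13: R B3 → L0 miss wb→B0 [-]
14: W B3 → L0 hit [D]

DIRTY = [3, 8]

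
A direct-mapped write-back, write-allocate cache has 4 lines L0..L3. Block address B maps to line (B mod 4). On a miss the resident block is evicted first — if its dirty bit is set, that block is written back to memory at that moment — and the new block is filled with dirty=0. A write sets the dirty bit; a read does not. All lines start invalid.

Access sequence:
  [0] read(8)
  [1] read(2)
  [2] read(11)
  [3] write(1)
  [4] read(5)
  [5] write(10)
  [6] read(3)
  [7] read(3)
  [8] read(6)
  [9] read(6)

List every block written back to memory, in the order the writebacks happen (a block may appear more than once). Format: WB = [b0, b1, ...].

0: R B8 -> L0 miss  d=-]
1: R B2 -> L2 miss  d=-]
2: R B11 -> L3 miss  d=-]
3: W B1 -> L1 miss  d=D]
4: R B5 -> L1 miss wb->B1  d=-]
5: W B10 -> L2 miss  d=D]
6: R B3 -> L3 miss  d=-]
7: R B3 -> L3 hit  d=-]
8: R B6 -> L2 miss wb->B10  d=-]
9: R B6 -> L2 hit  d=-]

WB = [1, 10]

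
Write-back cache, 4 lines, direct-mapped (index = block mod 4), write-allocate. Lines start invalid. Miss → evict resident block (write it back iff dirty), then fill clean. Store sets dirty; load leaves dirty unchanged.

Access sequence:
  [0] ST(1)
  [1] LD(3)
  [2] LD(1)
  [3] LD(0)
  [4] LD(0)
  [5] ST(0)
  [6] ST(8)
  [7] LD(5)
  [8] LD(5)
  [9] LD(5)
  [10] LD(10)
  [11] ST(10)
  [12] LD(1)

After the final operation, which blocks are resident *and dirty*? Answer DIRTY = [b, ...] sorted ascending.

DIRTY = [8, 10]

0: W B1 → L1 miss [D]
1: R B3 → L3 miss [-]
2: R B1 → L1 hit [D]
3: R B0 → L0 miss [-]
4: R B0 → L0 hit [-]
5: W B0 → L0 hit [D]
6: W B8 → L0 miss wb→B0 [D]
7: R B5 → L1 miss wb→B1 [-]
8: R B5 → L1 hit [-]
9: R B5 → L1 hit [-]
10: R B10 → L2 miss [-]
11: W B10 → L2 hit [D]
12: R B1 → L1 miss [-]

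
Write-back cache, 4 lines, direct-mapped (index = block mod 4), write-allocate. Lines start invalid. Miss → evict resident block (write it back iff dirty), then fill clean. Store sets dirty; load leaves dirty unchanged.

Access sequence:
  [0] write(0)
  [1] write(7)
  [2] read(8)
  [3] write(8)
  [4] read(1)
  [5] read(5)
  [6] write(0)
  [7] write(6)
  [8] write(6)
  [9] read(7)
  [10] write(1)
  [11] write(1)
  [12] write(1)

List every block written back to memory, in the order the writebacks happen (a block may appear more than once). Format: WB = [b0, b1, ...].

  0 | W B0 → L0 miss [D]
  1 | W B7 → L3 miss [D]
  2 | R B8 → L0 miss wb→B0 [-]
  3 | W B8 → L0 hit [D]
  4 | R B1 → L1 miss [-]
  5 | R B5 → L1 miss [-]
  6 | W B0 → L0 miss wb→B8 [D]
  7 | W B6 → L2 miss [D]
  8 | W B6 → L2 hit [D]
  9 | R B7 → L3 hit [D]
  10 | W B1 → L1 miss [D]
  11 | W B1 → L1 hit [D]
  12 | W B1 → L1 hit [D]

WB = [0, 8]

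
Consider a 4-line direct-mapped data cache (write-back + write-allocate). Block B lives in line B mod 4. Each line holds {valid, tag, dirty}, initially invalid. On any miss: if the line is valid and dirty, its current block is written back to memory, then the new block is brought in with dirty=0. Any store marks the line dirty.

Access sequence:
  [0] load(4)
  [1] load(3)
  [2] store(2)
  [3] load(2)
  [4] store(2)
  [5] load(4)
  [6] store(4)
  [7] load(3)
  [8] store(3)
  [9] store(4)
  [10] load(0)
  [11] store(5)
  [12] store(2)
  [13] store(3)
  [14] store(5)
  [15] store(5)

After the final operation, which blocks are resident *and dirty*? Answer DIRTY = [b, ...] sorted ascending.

DIRTY = [2, 3, 5]

  0 | R B4 → L0 miss [-]
  1 | R B3 → L3 miss [-]
  2 | W B2 → L2 miss [D]
  3 | R B2 → L2 hit [D]
  4 | W B2 → L2 hit [D]
  5 | R B4 → L0 hit [-]
  6 | W B4 → L0 hit [D]
  7 | R B3 → L3 hit [-]
  8 | W B3 → L3 hit [D]
  9 | W B4 → L0 hit [D]
  10 | R B0 → L0 miss wb→B4 [-]
  11 | W B5 → L1 miss [D]
  12 | W B2 → L2 hit [D]
  13 | W B3 → L3 hit [D]
  14 | W B5 → L1 hit [D]
  15 | W B5 → L1 hit [D]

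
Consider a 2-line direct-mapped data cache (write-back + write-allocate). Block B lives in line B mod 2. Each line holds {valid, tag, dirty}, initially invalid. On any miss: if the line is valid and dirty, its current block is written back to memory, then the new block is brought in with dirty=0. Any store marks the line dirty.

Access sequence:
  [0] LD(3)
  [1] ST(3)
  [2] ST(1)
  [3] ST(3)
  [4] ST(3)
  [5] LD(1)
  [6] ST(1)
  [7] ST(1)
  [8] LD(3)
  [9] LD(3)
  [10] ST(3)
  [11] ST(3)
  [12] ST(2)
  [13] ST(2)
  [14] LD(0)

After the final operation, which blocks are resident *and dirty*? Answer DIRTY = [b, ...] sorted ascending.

DIRTY = [3]

0: R B3 → L1 miss [-]
1: W B3 → L1 hit [D]
2: W B1 → L1 miss wb→B3 [D]
3: W B3 → L1 miss wb→B1 [D]
4: W B3 → L1 hit [D]
5: R B1 → L1 miss wb→B3 [-]
6: W B1 → L1 hit [D]
7: W B1 → L1 hit [D]
8: R B3 → L1 miss wb→B1 [-]
9: R B3 → L1 hit [-]
10: W B3 → L1 hit [D]
11: W B3 → L1 hit [D]
12: W B2 → L0 miss [D]
13: W B2 → L0 hit [D]
14: R B0 → L0 miss wb→B2 [-]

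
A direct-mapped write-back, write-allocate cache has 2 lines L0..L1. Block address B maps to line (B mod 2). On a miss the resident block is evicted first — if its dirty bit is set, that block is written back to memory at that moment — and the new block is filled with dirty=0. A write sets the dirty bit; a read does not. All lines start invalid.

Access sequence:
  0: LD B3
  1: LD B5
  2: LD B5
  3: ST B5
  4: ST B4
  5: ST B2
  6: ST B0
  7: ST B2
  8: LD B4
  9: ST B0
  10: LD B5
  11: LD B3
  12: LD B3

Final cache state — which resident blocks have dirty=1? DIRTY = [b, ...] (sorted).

DIRTY = [0]

  0 | R B3 → L1 miss [-]
  1 | R B5 → L1 miss [-]
  2 | R B5 → L1 hit [-]
  3 | W B5 → L1 hit [D]
  4 | W B4 → L0 miss [D]
  5 | W B2 → L0 miss wb→B4 [D]
  6 | W B0 → L0 miss wb→B2 [D]
  7 | W B2 → L0 miss wb→B0 [D]
  8 | R B4 → L0 miss wb→B2 [-]
  9 | W B0 → L0 miss [D]
  10 | R B5 → L1 hit [D]
  11 | R B3 → L1 miss wb→B5 [-]
  12 | R B3 → L1 hit [-]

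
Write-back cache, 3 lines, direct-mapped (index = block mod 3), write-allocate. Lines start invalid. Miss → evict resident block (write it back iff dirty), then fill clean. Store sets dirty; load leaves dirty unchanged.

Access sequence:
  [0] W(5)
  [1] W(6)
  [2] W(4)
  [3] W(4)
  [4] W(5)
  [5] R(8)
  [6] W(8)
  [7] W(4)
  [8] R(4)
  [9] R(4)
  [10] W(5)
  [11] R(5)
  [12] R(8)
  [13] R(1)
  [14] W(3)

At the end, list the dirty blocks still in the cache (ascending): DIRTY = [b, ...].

  0 | W B5 → L2 miss [D]
  1 | W B6 → L0 miss [D]
  2 | W B4 → L1 miss [D]
  3 | W B4 → L1 hit [D]
  4 | W B5 → L2 hit [D]
  5 | R B8 → L2 miss wb→B5 [-]
  6 | W B8 → L2 hit [D]
  7 | W B4 → L1 hit [D]
  8 | R B4 → L1 hit [D]
  9 | R B4 → L1 hit [D]
  10 | W B5 → L2 miss wb→B8 [D]
  11 | R B5 → L2 hit [D]
  12 | R B8 → L2 miss wb→B5 [-]
  13 | R B1 → L1 miss wb→B4 [-]
  14 | W B3 → L0 miss wb→B6 [D]

DIRTY = [3]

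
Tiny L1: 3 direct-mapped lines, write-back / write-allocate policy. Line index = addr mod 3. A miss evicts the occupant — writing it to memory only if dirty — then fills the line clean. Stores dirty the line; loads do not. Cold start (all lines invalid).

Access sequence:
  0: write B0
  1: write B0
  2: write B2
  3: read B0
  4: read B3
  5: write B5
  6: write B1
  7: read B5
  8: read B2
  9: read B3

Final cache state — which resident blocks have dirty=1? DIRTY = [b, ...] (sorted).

  0 | W B0 → L0 miss [D]
  1 | W B0 → L0 hit [D]
  2 | W B2 → L2 miss [D]
  3 | R B0 → L0 hit [D]
  4 | R B3 → L0 miss wb→B0 [-]
  5 | W B5 → L2 miss wb→B2 [D]
  6 | W B1 → L1 miss [D]
  7 | R B5 → L2 hit [D]
  8 | R B2 → L2 miss wb→B5 [-]
  9 | R B3 → L0 hit [-]

DIRTY = [1]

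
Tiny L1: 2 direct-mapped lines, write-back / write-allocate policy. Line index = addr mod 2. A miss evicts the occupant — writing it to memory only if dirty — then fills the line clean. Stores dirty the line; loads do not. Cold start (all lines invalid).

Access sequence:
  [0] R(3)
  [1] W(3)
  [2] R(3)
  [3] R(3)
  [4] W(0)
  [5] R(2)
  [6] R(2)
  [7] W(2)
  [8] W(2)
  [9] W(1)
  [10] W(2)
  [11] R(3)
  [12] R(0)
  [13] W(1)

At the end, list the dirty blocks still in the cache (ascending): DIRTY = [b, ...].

DIRTY = [1]

0: R B3 → L1 miss [-]
1: W B3 → L1 hit [D]
2: R B3 → L1 hit [D]
3: R B3 → L1 hit [D]
4: W B0 → L0 miss [D]
5: R B2 → L0 miss wb→B0 [-]
6: R B2 → L0 hit [-]
7: W B2 → L0 hit [D]
8: W B2 → L0 hit [D]
9: W B1 → L1 miss wb→B3 [D]
10: W B2 → L0 hit [D]
11: R B3 → L1 miss wb→B1 [-]
12: R B0 → L0 miss wb→B2 [-]
13: W B1 → L1 miss [D]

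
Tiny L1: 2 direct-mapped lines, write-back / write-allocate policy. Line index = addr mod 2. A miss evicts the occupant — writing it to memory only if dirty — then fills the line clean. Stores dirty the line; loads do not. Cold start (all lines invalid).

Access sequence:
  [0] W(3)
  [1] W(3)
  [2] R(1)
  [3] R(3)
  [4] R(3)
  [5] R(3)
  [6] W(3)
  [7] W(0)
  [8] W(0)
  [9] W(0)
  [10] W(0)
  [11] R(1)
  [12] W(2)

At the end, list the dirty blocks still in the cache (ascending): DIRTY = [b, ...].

DIRTY = [2]

0: W B3 → L1 miss [D]
1: W B3 → L1 hit [D]
2: R B1 → L1 miss wb→B3 [-]
3: R B3 → L1 miss [-]
4: R B3 → L1 hit [-]
5: R B3 → L1 hit [-]
6: W B3 → L1 hit [D]
7: W B0 → L0 miss [D]
8: W B0 → L0 hit [D]
9: W B0 → L0 hit [D]
10: W B0 → L0 hit [D]
11: R B1 → L1 miss wb→B3 [-]
12: W B2 → L0 miss wb→B0 [D]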